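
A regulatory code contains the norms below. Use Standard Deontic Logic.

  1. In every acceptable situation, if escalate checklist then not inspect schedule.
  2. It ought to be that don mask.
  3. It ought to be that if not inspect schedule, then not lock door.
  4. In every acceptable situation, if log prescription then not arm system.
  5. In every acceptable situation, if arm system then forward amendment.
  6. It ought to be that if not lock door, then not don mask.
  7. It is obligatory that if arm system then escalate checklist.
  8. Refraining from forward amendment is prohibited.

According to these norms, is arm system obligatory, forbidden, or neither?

Premise 2 states O(don_mask) outright.
The contrapositive of premise 6 (O(¬lock_door → ¬don_mask)) is O(don_mask → lock_door), and O(don_mask) is already established, so O(lock_door).
Premise 3, O(¬inspect_schedule → ¬lock_door), contraposes to O(lock_door → inspect_schedule); with O(lock_door) we get O(inspect_schedule).
Premise 1 is O(escalate_checklist → ¬inspect_schedule); contrapositively O(inspect_schedule → ¬escalate_checklist). Since O(inspect_schedule) holds, K gives O(¬escalate_checklist).
Premise 7, O(arm_system → escalate_checklist), contraposes to O(¬escalate_checklist → ¬arm_system); with O(¬escalate_checklist) we get O(¬arm_system).
Premises 4, 5, 8 do not contribute to this derivation.
Thus O(¬arm_system), which is F(arm_system): arm_system is forbidden.

Forbidden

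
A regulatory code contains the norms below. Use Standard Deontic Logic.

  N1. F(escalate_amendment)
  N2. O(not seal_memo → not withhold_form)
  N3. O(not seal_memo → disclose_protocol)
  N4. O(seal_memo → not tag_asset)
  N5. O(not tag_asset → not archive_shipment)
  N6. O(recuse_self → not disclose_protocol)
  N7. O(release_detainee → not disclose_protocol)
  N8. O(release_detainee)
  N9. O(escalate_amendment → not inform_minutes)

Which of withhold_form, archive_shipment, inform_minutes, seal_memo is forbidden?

archive_shipment

Premise 8 states O(release_detainee) outright.
Applying K to premise 7 (O(release_detainee → not disclose_protocol)) and O(release_detainee) yields O(not disclose_protocol).
Premise 3, O(not seal_memo → disclose_protocol), contraposes to O(not disclose_protocol → seal_memo); with O(not disclose_protocol) we get O(seal_memo).
With premise 4, O(seal_memo → not tag_asset), the K-axiom yields O(not tag_asset).
With premise 5, O(not tag_asset → not archive_shipment), the K-axiom yields O(not archive_shipment).
So O(not archive_shipment) holds, i.e. archive_shipment is forbidden. None of the other listed options is forbidden under the premises.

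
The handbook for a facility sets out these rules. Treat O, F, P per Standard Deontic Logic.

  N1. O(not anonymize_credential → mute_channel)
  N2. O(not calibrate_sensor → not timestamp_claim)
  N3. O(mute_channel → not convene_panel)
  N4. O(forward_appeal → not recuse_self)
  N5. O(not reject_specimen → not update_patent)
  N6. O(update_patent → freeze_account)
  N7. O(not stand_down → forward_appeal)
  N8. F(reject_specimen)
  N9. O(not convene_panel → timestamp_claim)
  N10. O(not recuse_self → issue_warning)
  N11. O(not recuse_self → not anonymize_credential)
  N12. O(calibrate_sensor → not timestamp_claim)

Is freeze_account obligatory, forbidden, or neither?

Premise 6 is O(update_patent → freeze_account), but O(update_patent) is not derivable from the premises, so it does not yield O(freeze_account).
No premise or chain of K-axiom applications forces O(freeze_account), and none forces O(not freeze_account). So freeze_account is neither obligatory nor forbidden under these norms.

Neither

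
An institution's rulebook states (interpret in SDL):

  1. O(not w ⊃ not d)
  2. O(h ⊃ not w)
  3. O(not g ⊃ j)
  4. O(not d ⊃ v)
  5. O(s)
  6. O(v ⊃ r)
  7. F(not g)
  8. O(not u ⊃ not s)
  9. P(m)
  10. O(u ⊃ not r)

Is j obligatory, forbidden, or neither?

Premise 3 is O(not g ⊃ j), but O(not g) is not derivable from the premises, so it does not yield O(j).
No premise or chain of K-axiom applications forces O(j), and none forces O(not j). So j is neither obligatory nor forbidden under these norms.

Neither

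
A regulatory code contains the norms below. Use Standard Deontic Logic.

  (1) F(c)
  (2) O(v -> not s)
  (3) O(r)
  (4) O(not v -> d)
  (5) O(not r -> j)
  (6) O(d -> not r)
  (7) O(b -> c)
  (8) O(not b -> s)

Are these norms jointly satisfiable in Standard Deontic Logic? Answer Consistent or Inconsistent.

From premise 3 we have O(r).
Premise 6 is O(d -> not r); contrapositively O(r -> not d). Since O(r) holds, K gives O(not d).
The contrapositive of premise 4 (O(not v -> d)) is O(not d -> v), and O(not d) is already established, so O(v).
Applying K to premise 2 (O(v -> not s)) and O(v) yields O(not s).
Premise 8 is O(not b -> s); contrapositively O(not s -> b). Since O(not s) holds, K gives O(b).
With premise 7, O(b -> c), the K-axiom yields O(c).
Yet premise 1 is F(c), i.e. O(not c).
We now have both O(c) and O(not c) — c is simultaneously obligatory and forbidden, violating the D-axiom.

Inconsistent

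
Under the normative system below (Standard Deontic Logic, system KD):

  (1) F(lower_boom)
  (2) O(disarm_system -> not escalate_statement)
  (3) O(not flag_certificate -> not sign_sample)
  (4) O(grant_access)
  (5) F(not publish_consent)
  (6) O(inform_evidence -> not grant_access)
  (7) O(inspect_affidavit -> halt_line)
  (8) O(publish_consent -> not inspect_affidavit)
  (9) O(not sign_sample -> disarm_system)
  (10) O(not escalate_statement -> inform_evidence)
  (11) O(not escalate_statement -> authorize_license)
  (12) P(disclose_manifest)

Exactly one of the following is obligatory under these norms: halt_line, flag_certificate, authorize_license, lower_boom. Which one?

flag_certificate

From premise 4 we have O(grant_access).
Premise 6 is O(inform_evidence -> not grant_access); contrapositively O(grant_access -> not inform_evidence). Since O(grant_access) holds, K gives O(not inform_evidence).
Premise 10, O(not escalate_statement -> inform_evidence), contraposes to O(not inform_evidence -> escalate_statement); with O(not inform_evidence) we get O(escalate_statement).
Premise 2, O(disarm_system -> not escalate_statement), contraposes to O(escalate_statement -> not disarm_system); with O(escalate_statement) we get O(not disarm_system).
The contrapositive of premise 9 (O(not sign_sample -> disarm_system)) is O(not disarm_system -> sign_sample), and O(not disarm_system) is already established, so O(sign_sample).
Premise 3 is O(not flag_certificate -> not sign_sample); contrapositively O(sign_sample -> flag_certificate). Since O(sign_sample) holds, K gives O(flag_certificate).
So O(flag_certificate) holds — flag_certificate is obligatory. None of the other listed options is made obligatory by any chain of premises.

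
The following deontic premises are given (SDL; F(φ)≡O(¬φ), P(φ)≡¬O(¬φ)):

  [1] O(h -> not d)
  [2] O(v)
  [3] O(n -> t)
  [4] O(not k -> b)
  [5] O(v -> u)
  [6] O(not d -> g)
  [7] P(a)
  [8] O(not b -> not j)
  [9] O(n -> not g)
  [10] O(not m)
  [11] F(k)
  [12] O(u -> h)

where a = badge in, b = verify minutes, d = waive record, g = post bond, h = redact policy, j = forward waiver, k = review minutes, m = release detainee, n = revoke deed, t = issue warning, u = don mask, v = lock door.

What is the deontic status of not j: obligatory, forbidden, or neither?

Premise 8 is O(not b -> not j), but O(not b) is not derivable from the premises, so it does not yield O(not j).
No premise or chain of K-axiom applications forces O(not j), and none forces O(j). So not j is neither obligatory nor forbidden under these norms.

Neither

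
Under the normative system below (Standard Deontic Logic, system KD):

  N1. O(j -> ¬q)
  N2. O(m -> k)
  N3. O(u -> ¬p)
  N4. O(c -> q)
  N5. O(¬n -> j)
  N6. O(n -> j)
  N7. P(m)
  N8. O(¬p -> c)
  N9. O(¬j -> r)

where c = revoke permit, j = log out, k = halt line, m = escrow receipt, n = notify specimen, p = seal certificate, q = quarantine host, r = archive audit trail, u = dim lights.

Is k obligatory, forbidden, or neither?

Premise 2 is O(m -> k), but O(m) is not derivable from the premises (the permission P(m) asserts only ¬O(¬m), not O(m)), so it does not yield O(k).
No premise or chain of K-axiom applications forces O(k), and none forces O(¬k). So k is neither obligatory nor forbidden under these norms.

Neither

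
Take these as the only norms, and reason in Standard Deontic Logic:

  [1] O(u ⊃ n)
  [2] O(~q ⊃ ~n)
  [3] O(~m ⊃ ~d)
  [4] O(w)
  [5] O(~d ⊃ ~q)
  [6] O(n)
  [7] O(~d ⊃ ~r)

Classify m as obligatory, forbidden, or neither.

From premise 6 we have O(n).
Premise 2 is O(~q ⊃ ~n); contrapositively O(n ⊃ q). Since O(n) holds, K gives O(q).
Premise 5, O(~d ⊃ ~q), contraposes to O(q ⊃ d); with O(q) we get O(d).
Premise 3, O(~m ⊃ ~d), contraposes to O(d ⊃ m); with O(d) we get O(m).
Premises 1, 4, 7 do not contribute to this derivation.
Hence m is obligatory.

Obligatory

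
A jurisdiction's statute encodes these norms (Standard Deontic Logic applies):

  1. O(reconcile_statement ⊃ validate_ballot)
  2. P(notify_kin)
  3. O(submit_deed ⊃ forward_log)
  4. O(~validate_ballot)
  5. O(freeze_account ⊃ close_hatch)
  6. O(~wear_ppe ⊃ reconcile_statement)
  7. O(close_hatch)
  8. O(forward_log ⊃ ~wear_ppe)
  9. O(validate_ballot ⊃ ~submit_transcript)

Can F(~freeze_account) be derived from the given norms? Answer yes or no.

No

Premise 5 is O(freeze_account ⊃ close_hatch); even if O(close_hatch) held, inferring O(freeze_account) would be affirming the consequent — invalid.
No other premise forces O(freeze_account). An ideal world satisfying every premise can still have ~freeze_account true, so F(~freeze_account) is not derivable.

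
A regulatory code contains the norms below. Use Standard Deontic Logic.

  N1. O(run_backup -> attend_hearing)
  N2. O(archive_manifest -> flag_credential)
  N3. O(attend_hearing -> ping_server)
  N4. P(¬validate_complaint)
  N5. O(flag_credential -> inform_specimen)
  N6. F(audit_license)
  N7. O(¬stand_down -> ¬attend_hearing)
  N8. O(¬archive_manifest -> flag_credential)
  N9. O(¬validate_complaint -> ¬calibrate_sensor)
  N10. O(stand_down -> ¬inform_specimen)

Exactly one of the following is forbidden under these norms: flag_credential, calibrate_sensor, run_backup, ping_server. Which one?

run_backup

Premises 8 and 2 cover both cases: O(¬archive_manifest -> flag_credential) and O(archive_manifest -> flag_credential). Since ¬archive_manifest ∨ archive_manifest is a tautology, O(flag_credential) follows.
Premise 5 is O(flag_credential -> inform_specimen); since O(flag_credential), deontic closure gives O(inform_specimen).
Premise 10 is O(stand_down -> ¬inform_specimen); contrapositively O(inform_specimen -> ¬stand_down). Since O(inform_specimen) holds, K gives O(¬stand_down).
With premise 7, O(¬stand_down -> ¬attend_hearing), the K-axiom yields O(¬attend_hearing).
Premise 1 is O(run_backup -> attend_hearing); contrapositively O(¬attend_hearing -> ¬run_backup). Since O(¬attend_hearing) holds, K gives O(¬run_backup).
So O(¬run_backup) holds, i.e. run_backup is forbidden. None of the other listed options is forbidden under the premises.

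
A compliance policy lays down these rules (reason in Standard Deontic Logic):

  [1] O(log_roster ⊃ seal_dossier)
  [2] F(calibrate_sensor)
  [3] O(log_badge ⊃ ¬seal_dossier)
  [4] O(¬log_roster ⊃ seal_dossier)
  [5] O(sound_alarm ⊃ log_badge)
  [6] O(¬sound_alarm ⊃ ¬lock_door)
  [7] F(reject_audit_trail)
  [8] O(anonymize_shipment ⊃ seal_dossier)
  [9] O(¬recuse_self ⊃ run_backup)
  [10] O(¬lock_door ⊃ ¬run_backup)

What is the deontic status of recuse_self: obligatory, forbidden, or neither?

Obligatory

By case analysis on ¬log_roster: premise 4 gives O(¬log_roster ⊃ seal_dossier) and premise 1 gives O(log_roster ⊃ seal_dossier), so O(seal_dossier) either way.
Premise 3 is O(log_badge ⊃ ¬seal_dossier); contrapositively O(seal_dossier ⊃ ¬log_badge). Since O(seal_dossier) holds, K gives O(¬log_badge).
Premise 5, O(sound_alarm ⊃ log_badge), contraposes to O(¬log_badge ⊃ ¬sound_alarm); with O(¬log_badge) we get O(¬sound_alarm).
From O(¬sound_alarm) and premise 6, O(¬sound_alarm ⊃ ¬lock_door), we obtain O(¬lock_door).
Applying K to premise 10 (O(¬lock_door ⊃ ¬run_backup)) and O(¬lock_door) yields O(¬run_backup).
Premise 9, O(¬recuse_self ⊃ run_backup), contraposes to O(¬run_backup ⊃ recuse_self); with O(¬run_backup) we get O(recuse_self).
Premises 2, 7, 8 do not contribute to this derivation.
Hence recuse_self is obligatory.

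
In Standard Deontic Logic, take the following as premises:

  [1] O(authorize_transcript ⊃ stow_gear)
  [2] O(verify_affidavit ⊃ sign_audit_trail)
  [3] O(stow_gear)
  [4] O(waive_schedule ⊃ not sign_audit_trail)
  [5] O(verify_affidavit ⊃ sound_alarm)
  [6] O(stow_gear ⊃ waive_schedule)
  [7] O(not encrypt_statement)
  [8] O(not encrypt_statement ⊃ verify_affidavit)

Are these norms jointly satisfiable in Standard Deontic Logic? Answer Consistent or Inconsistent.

Premise 3 states O(stow_gear) outright.
Applying K to premise 6 (O(stow_gear ⊃ waive_schedule)) and O(stow_gear) yields O(waive_schedule).
From O(waive_schedule) and premise 4, O(waive_schedule ⊃ not sign_audit_trail), we obtain O(not sign_audit_trail).
Premise 2, O(verify_affidavit ⊃ sign_audit_trail), contraposes to O(not sign_audit_trail ⊃ not verify_affidavit); with O(not sign_audit_trail) we get O(not verify_affidavit).
Premise 8 is O(not encrypt_statement ⊃ verify_affidavit); contrapositively O(not verify_affidavit ⊃ encrypt_statement). Since O(not verify_affidavit) holds, K gives O(encrypt_statement).
However, premise 7 gives O(not encrypt_statement).
We now have both O(encrypt_statement) and O(not encrypt_statement) — encrypt_statement is simultaneously obligatory and forbidden, violating the D-axiom.

Inconsistent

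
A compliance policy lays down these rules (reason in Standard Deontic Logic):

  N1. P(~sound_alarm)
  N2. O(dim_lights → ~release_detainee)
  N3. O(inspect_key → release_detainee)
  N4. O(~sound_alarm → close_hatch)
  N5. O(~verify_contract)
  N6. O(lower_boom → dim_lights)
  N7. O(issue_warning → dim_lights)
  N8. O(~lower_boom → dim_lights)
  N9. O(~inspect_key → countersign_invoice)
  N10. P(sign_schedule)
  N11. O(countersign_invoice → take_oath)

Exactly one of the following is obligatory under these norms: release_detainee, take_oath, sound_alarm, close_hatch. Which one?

Premises 8 and 6 are O(~lower_boom → dim_lights) and O(lower_boom → dim_lights); every ideal world satisfies ~lower_boom or lower_boom, so in either case dim_lights holds — hence O(dim_lights).
Premise 2 is O(dim_lights → ~release_detainee); since O(dim_lights), deontic closure gives O(~release_detainee).
Premise 3, O(inspect_key → release_detainee), contraposes to O(~release_detainee → ~inspect_key); with O(~release_detainee) we get O(~inspect_key).
Premise 9 is O(~inspect_key → countersign_invoice); since O(~inspect_key), deontic closure gives O(countersign_invoice).
From O(countersign_invoice) and premise 11, O(countersign_invoice → take_oath), we obtain O(take_oath).
So O(take_oath) holds — take_oath is obligatory. None of the other listed options is made obligatory by any chain of premises.

take_oath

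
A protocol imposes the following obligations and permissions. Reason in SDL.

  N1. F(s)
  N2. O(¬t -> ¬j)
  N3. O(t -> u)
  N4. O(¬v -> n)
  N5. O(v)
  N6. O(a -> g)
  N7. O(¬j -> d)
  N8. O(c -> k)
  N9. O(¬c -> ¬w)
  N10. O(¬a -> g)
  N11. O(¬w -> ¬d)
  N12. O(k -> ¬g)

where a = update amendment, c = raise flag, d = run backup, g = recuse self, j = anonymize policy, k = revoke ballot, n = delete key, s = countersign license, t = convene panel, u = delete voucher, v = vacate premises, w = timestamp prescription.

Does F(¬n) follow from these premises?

No

Premise 4 is O(¬v -> n), but O(¬v) is not derivable from the premises, so it does not yield O(n).
No other premise forces O(n). An ideal world satisfying every premise can still have ¬n true, so F(¬n) is not derivable.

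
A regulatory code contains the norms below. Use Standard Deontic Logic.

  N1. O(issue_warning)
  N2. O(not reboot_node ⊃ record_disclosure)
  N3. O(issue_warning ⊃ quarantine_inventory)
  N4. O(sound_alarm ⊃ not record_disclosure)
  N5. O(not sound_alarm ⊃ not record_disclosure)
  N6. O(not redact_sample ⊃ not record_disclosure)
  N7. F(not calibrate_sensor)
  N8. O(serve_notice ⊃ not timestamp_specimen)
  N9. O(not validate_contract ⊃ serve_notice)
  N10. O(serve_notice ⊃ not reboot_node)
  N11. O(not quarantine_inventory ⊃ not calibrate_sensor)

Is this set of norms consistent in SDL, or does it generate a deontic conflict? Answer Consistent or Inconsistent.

Premise 11 is O(not quarantine_inventory ⊃ not calibrate_sensor), but O(not quarantine_inventory) is not derivable from the premises, so it does not yield O(not calibrate_sensor).
So O(not calibrate_sensor) is not derivable, and the apparent clash with O(calibrate_sensor) does not arise.
A world satisfying every obligation exists (e.g. calibrate_sensor=true, issue_warning=true, quarantine_inventory=true, reboot_node=true, record_disclosure=false, redact_sample=false, serve_notice=false, sound_alarm=false, timestamp_specimen=false, validate_contract=true); no atom is both obligatory and forbidden, so the set is consistent.

Consistent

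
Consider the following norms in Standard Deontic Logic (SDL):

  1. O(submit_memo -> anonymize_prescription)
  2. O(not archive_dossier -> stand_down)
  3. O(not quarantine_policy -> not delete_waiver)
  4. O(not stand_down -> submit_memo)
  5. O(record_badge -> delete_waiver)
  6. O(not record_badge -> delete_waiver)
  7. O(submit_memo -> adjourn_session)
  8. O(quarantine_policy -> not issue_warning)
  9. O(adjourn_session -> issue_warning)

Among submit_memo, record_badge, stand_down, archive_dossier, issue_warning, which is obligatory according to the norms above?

stand_down

Premises 5 and 6 are O(record_badge -> delete_waiver) and O(not record_badge -> delete_waiver); every ideal world satisfies record_badge or not record_badge, so in either case delete_waiver holds — hence O(delete_waiver).
Premise 3, O(not quarantine_policy -> not delete_waiver), contraposes to O(delete_waiver -> quarantine_policy); with O(delete_waiver) we get O(quarantine_policy).
Applying K to premise 8 (O(quarantine_policy -> not issue_warning)) and O(quarantine_policy) yields O(not issue_warning).
Premise 9, O(adjourn_session -> issue_warning), contraposes to O(not issue_warning -> not adjourn_session); with O(not issue_warning) we get O(not adjourn_session).
The contrapositive of premise 7 (O(submit_memo -> adjourn_session)) is O(not adjourn_session -> not submit_memo), and O(not adjourn_session) is already established, so O(not submit_memo).
Premise 4, O(not stand_down -> submit_memo), contraposes to O(not submit_memo -> stand_down); with O(not submit_memo) we get O(stand_down).
So O(stand_down) holds — stand_down is obligatory. None of the other listed options is made obligatory by any chain of premises.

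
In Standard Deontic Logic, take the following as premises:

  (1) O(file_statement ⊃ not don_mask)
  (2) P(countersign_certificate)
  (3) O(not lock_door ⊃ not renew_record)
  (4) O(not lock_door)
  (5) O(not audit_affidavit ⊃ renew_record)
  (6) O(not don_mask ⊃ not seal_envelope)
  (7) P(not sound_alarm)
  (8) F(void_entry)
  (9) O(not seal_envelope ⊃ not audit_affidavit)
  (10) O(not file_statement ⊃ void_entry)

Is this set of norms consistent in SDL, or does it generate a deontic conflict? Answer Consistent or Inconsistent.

Inconsistent

Premise 4 gives O(not lock_door).
From O(not lock_door) and premise 3, O(not lock_door ⊃ not renew_record), we obtain O(not renew_record).
Premise 5 is O(not audit_affidavit ⊃ renew_record); contrapositively O(not renew_record ⊃ audit_affidavit). Since O(not renew_record) holds, K gives O(audit_affidavit).
Premise 9, O(not seal_envelope ⊃ not audit_affidavit), contraposes to O(audit_affidavit ⊃ seal_envelope); with O(audit_affidavit) we get O(seal_envelope).
Premise 6 is O(not don_mask ⊃ not seal_envelope); contrapositively O(seal_envelope ⊃ don_mask). Since O(seal_envelope) holds, K gives O(don_mask).
The contrapositive of premise 1 (O(file_statement ⊃ not don_mask)) is O(don_mask ⊃ not file_statement), and O(don_mask) is already established, so O(not file_statement).
From O(not file_statement) and premise 10, O(not file_statement ⊃ void_entry), we obtain O(void_entry).
Yet premise 8 is F(void_entry), i.e. O(not void_entry).
We now have both O(void_entry) and O(not void_entry) — void_entry is simultaneously obligatory and forbidden, violating the D-axiom.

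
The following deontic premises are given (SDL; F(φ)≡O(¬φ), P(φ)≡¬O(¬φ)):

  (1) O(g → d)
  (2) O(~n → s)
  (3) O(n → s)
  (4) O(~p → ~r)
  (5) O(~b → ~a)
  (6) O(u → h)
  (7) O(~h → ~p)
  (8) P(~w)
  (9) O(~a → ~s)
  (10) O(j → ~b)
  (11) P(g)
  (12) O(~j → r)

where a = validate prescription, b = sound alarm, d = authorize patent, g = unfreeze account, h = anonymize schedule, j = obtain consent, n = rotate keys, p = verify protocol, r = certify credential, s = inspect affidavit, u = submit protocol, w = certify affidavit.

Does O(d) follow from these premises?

No

Premise 1 is O(g → d), but O(g) is not derivable from the premises (the permission P(g) asserts only ~O(~g), not O(g)), so it does not yield O(d).
No other premise forces O(d). An ideal world satisfying every premise can still have d false, so O(d) is not derivable.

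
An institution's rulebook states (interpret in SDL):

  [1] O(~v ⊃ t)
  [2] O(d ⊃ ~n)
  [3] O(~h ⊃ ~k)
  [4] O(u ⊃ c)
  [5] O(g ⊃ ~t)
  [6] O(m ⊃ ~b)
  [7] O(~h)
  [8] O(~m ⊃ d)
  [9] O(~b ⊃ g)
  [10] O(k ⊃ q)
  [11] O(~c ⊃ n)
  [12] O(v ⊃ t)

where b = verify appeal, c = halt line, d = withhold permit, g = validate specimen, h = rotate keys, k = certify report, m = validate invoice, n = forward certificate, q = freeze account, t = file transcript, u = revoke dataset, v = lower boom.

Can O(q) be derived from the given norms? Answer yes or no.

No

Premise 10 is O(k ⊃ q), but O(k) is not derivable from the premises, so it does not yield O(q).
No other premise forces O(q). An ideal world satisfying every premise can still have q false, so O(q) is not derivable.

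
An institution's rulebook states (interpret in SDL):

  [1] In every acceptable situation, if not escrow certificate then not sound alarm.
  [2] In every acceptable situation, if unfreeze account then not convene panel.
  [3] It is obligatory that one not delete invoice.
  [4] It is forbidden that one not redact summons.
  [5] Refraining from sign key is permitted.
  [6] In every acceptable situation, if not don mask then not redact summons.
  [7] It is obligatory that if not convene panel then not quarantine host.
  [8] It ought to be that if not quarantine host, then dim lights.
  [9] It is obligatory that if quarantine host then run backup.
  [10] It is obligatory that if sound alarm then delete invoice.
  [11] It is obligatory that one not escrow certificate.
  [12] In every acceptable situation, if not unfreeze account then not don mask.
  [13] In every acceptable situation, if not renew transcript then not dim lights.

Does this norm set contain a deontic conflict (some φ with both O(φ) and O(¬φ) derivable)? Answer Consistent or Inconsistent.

Premise 10 is O(sound_alarm → delete_invoice), but O(sound_alarm) is not derivable from the premises, so it does not yield O(delete_invoice).
So O(delete_invoice) is not derivable, and the apparent clash with O(¬delete_invoice) does not arise.
A world satisfying every obligation exists (e.g. convene_panel=false, delete_invoice=false, dim_lights=true, don_mask=true, escrow_certificate=false, quarantine_host=false, redact_summons=true, renew_transcript=true, run_backup=false, sign_key=false, sound_alarm=false, unfreeze_account=true); no atom is both obligatory and forbidden, so the set is consistent.

Consistent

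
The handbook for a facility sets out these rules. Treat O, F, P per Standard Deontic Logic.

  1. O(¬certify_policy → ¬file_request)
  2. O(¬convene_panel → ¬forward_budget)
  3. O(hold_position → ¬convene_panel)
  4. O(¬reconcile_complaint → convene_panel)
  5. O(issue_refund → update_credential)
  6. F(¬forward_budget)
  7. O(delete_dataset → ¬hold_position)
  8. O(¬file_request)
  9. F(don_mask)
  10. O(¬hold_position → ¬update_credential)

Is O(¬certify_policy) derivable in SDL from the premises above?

No

Premise 1 is O(¬certify_policy → ¬file_request); even if O(¬file_request) held, inferring O(¬certify_policy) would be affirming the consequent — invalid.
No other premise forces O(¬certify_policy). An ideal world satisfying every premise can still have ¬certify_policy false, so O(¬certify_policy) is not derivable.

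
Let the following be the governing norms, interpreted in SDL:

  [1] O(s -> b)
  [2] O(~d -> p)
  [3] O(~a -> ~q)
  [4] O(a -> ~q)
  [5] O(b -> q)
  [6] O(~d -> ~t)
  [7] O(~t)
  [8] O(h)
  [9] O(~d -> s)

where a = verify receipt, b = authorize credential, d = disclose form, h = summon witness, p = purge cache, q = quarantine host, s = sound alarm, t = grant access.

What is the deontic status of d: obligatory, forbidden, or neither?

By case analysis on ~a: premise 3 gives O(~a -> ~q) and premise 4 gives O(a -> ~q), so O(~q) either way.
Premise 5 is O(b -> q); contrapositively O(~q -> ~b). Since O(~q) holds, K gives O(~b).
The contrapositive of premise 1 (O(s -> b)) is O(~b -> ~s), and O(~b) is already established, so O(~s).
Premise 9, O(~d -> s), contraposes to O(~s -> d); with O(~s) we get O(d).
Premises 2, 6, 7, 8 do not contribute to this derivation.
Hence d is obligatory.

Obligatory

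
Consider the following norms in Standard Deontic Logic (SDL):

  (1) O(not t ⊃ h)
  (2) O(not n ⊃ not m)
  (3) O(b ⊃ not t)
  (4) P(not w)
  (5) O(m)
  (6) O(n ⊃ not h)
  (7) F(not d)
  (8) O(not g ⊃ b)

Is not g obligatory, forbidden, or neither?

Premise 5 gives O(m).
Premise 2, O(not n ⊃ not m), contraposes to O(m ⊃ n); with O(m) we get O(n).
With premise 6, O(n ⊃ not h), the K-axiom yields O(not h).
The contrapositive of premise 1 (O(not t ⊃ h)) is O(not h ⊃ t), and O(not h) is already established, so O(t).
Premise 3, O(b ⊃ not t), contraposes to O(t ⊃ not b); with O(t) we get O(not b).
Premise 8, O(not g ⊃ b), contraposes to O(not b ⊃ g); with O(not b) we get O(g).
Premises 4, 7 do not contribute to this derivation.
Thus O(g), which is F(not g): not g is forbidden.

Forbidden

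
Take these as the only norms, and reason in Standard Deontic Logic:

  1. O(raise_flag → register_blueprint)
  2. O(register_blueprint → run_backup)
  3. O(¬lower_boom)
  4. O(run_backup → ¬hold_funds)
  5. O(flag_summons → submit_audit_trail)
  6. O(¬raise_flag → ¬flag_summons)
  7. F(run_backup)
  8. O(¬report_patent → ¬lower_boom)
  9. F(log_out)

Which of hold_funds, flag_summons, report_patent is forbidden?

F(run_backup) at premise 7 means O(¬run_backup).
The contrapositive of premise 2 (O(register_blueprint → run_backup)) is O(¬run_backup → ¬register_blueprint), and O(¬run_backup) is already established, so O(¬register_blueprint).
The contrapositive of premise 1 (O(raise_flag → register_blueprint)) is O(¬register_blueprint → ¬raise_flag), and O(¬register_blueprint) is already established, so O(¬raise_flag).
From O(¬raise_flag) and premise 6, O(¬raise_flag → ¬flag_summons), we obtain O(¬flag_summons).
So O(¬flag_summons) holds, i.e. flag_summons is forbidden. None of the other listed options is forbidden under the premises.

flag_summons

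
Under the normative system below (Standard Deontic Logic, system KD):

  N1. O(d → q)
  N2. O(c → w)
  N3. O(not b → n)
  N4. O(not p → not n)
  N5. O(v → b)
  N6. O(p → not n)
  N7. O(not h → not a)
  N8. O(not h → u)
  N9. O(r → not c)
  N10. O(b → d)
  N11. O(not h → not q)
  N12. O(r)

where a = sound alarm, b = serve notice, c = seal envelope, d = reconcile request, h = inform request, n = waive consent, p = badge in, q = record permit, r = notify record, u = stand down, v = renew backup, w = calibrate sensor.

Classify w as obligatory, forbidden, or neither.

Premise 2 is O(c → w), but O(c) is not derivable from the premises, so it does not yield O(w).
No premise or chain of K-axiom applications forces O(w), and none forces O(not w). So w is neither obligatory nor forbidden under these norms.

Neither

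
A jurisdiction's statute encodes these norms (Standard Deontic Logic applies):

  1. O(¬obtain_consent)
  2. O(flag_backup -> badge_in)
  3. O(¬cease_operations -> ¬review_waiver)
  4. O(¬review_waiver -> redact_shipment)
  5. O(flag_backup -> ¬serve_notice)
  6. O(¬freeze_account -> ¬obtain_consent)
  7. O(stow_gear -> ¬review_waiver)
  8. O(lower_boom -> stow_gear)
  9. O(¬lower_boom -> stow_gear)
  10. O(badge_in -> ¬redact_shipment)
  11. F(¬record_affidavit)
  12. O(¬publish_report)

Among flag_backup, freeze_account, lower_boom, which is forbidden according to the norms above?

By case analysis on lower_boom: premise 8 gives O(lower_boom -> stow_gear) and premise 9 gives O(¬lower_boom -> stow_gear), so O(stow_gear) either way.
Premise 7 is O(stow_gear -> ¬review_waiver); since O(stow_gear), deontic closure gives O(¬review_waiver).
Premise 4 is O(¬review_waiver -> redact_shipment); since O(¬review_waiver), deontic closure gives O(redact_shipment).
Premise 10, O(badge_in -> ¬redact_shipment), contraposes to O(redact_shipment -> ¬badge_in); with O(redact_shipment) we get O(¬badge_in).
The contrapositive of premise 2 (O(flag_backup -> badge_in)) is O(¬badge_in -> ¬flag_backup), and O(¬badge_in) is already established, so O(¬flag_backup).
So O(¬flag_backup) holds, i.e. flag_backup is forbidden. None of the other listed options is forbidden under the premises.

flag_backup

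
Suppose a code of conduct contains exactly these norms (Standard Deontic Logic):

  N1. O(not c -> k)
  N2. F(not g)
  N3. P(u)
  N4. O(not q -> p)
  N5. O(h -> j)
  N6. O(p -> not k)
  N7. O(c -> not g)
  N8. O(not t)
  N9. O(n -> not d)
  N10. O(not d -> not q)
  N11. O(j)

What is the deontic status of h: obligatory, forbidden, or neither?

Neither

Premise 5 is O(h -> j); even if O(j) held, inferring O(h) would be affirming the consequent — invalid.
No premise or chain of K-axiom applications forces O(h), and none forces O(not h). So h is neither obligatory nor forbidden under these norms.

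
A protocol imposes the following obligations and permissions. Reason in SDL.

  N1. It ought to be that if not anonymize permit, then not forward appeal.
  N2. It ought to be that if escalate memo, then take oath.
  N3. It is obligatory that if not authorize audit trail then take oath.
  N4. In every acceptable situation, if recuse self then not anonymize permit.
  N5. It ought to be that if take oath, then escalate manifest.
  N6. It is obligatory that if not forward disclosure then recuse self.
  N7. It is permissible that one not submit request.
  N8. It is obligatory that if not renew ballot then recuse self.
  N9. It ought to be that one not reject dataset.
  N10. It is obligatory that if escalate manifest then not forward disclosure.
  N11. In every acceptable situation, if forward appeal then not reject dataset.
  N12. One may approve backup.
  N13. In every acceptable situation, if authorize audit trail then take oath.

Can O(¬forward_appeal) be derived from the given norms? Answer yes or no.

By case analysis on authorize_audit_trail: premise 13 gives O(authorize_audit_trail → take_oath) and premise 3 gives O(¬authorize_audit_trail → take_oath), so O(take_oath) either way.
With premise 5, O(take_oath → escalate_manifest), the K-axiom yields O(escalate_manifest).
Premise 10 is O(escalate_manifest → ¬forward_disclosure); since O(escalate_manifest), deontic closure gives O(¬forward_disclosure).
Premise 6 is O(¬forward_disclosure → recuse_self); since O(¬forward_disclosure), deontic closure gives O(recuse_self).
Applying K to premise 4 (O(recuse_self → ¬anonymize_permit)) and O(recuse_self) yields O(¬anonymize_permit).
Applying K to premise 1 (O(¬anonymize_permit → ¬forward_appeal)) and O(¬anonymize_permit) yields O(¬forward_appeal).
Premises 2, 7, 8, 9, 11, 12 do not contribute to this derivation.
So O(¬forward_appeal) follows.

Yes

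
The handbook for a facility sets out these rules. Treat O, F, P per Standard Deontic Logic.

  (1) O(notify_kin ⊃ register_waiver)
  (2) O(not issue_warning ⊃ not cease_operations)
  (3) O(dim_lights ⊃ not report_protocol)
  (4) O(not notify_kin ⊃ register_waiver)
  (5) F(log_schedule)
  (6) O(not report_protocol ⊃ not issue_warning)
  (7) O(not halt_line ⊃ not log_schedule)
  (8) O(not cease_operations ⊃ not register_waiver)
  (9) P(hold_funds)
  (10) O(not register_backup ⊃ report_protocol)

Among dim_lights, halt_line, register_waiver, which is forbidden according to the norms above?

By case analysis on not notify_kin: premise 4 gives O(not notify_kin ⊃ register_waiver) and premise 1 gives O(notify_kin ⊃ register_waiver), so O(register_waiver) either way.
Premise 8 is O(not cease_operations ⊃ not register_waiver); contrapositively O(register_waiver ⊃ cease_operations). Since O(register_waiver) holds, K gives O(cease_operations).
Premise 2, O(not issue_warning ⊃ not cease_operations), contraposes to O(cease_operations ⊃ issue_warning); with O(cease_operations) we get O(issue_warning).
The contrapositive of premise 6 (O(not report_protocol ⊃ not issue_warning)) is O(issue_warning ⊃ report_protocol), and O(issue_warning) is already established, so O(report_protocol).
The contrapositive of premise 3 (O(dim_lights ⊃ not report_protocol)) is O(report_protocol ⊃ not dim_lights), and O(report_protocol) is already established, so O(not dim_lights).
So O(not dim_lights) holds, i.e. dim_lights is forbidden. None of the other listed options is forbidden under the premises.

dim_lights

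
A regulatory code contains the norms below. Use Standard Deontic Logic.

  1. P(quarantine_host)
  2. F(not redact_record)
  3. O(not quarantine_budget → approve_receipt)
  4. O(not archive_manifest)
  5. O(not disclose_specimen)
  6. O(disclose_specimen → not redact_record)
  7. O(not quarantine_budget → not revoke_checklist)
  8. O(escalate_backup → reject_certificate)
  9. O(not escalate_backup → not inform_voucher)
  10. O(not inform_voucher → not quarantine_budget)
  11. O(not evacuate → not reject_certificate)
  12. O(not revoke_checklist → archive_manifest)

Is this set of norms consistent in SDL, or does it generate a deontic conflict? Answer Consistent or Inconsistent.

Consistent

Premise 6 is O(disclose_specimen → not redact_record), but O(disclose_specimen) is not derivable from the premises, so it does not yield O(not redact_record).
So O(not redact_record) is not derivable, and the apparent clash with O(redact_record) does not arise.
A world satisfying every obligation exists (e.g. approve_receipt=false, archive_manifest=false, disclose_specimen=false, escalate_backup=true, evacuate=true, inform_voucher=true, quarantine_budget=true, quarantine_host=false, redact_record=true, reject_certificate=true, revoke_checklist=true); no atom is both obligatory and forbidden, so the set is consistent.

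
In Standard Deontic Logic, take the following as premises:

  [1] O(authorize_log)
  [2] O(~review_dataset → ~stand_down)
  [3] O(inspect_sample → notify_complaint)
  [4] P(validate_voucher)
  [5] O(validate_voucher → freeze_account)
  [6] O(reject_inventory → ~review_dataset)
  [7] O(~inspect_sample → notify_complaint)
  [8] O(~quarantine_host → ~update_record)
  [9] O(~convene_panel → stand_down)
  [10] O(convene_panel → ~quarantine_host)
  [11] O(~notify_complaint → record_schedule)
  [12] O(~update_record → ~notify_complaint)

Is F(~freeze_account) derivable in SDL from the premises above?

No

Premise 5 is O(validate_voucher → freeze_account), but O(validate_voucher) is not derivable from the premises (the permission P(validate_voucher) asserts only ~O(~validate_voucher), not O(validate_voucher)), so it does not yield O(freeze_account).
No other premise forces O(freeze_account). An ideal world satisfying every premise can still have ~freeze_account true, so F(~freeze_account) is not derivable.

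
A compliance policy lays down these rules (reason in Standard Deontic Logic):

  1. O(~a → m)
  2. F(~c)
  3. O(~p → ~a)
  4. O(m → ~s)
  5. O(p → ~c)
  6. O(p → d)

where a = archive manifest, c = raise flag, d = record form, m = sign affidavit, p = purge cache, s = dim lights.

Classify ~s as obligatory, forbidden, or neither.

Premise 2, F(~c), is equivalent to O(c).
Premise 5, O(p → ~c), contraposes to O(c → ~p); with O(c) we get O(~p).
From O(~p) and premise 3, O(~p → ~a), we obtain O(~a).
Premise 1 is O(~a → m); since O(~a), deontic closure gives O(m).
Applying K to premise 4 (O(m → ~s)) and O(m) yields O(~s).
Premise 6 does not contribute to this derivation.
Hence ~s is obligatory.

Obligatory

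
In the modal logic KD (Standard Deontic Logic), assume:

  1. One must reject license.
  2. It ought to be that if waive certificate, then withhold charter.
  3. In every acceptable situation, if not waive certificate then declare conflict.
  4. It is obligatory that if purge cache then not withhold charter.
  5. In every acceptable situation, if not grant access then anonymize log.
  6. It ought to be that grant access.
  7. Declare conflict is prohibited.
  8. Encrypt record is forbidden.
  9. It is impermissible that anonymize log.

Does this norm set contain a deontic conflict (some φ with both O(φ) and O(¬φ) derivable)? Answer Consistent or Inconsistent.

Consistent

Premise 5 is O(¬grant_access → anonymize_log), but O(¬grant_access) is not derivable from the premises, so it does not yield O(anonymize_log).
So O(anonymize_log) is not derivable, and the apparent clash with O(¬anonymize_log) does not arise.
A world satisfying every obligation exists (e.g. anonymize_log=false, declare_conflict=false, encrypt_record=false, grant_access=true, purge_cache=false, reject_license=true, waive_certificate=true, withhold_charter=true); no atom is both obligatory and forbidden, so the set is consistent.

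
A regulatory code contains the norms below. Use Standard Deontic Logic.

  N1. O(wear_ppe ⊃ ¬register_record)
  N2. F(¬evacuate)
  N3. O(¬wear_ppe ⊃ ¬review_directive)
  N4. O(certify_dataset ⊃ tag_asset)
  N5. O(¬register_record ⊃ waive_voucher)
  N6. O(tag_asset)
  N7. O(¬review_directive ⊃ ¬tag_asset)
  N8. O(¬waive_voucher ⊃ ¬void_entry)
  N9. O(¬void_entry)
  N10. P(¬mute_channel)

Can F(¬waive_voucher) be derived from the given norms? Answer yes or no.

From premise 6 we have O(tag_asset).
Premise 7 is O(¬review_directive ⊃ ¬tag_asset); contrapositively O(tag_asset ⊃ review_directive). Since O(tag_asset) holds, K gives O(review_directive).
Premise 3 is O(¬wear_ppe ⊃ ¬review_directive); contrapositively O(review_directive ⊃ wear_ppe). Since O(review_directive) holds, K gives O(wear_ppe).
From O(wear_ppe) and premise 1, O(wear_ppe ⊃ ¬register_record), we obtain O(¬register_record).
Premise 5 is O(¬register_record ⊃ waive_voucher); since O(¬register_record), deontic closure gives O(waive_voucher).
Premises 2, 4, 8, 9, 10 do not contribute to this derivation.
So O(waive_voucher) holds, i.e. F(¬waive_voucher). The claim follows.

Yes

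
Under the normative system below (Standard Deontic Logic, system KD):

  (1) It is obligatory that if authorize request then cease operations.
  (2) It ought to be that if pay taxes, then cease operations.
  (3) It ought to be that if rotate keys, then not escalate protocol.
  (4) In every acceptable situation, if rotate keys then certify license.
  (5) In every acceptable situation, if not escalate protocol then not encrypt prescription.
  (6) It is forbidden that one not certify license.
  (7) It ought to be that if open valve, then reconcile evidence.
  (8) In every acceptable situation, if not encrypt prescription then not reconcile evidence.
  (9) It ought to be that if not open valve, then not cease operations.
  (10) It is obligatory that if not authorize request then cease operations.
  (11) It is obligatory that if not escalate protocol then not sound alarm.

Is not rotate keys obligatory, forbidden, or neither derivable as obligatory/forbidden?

Premises 10 and 1 cover both cases: O(¬authorize_request → cease_operations) and O(authorize_request → cease_operations). Since ¬authorize_request ∨ authorize_request is a tautology, O(cease_operations) follows.
Premise 9 is O(¬open_valve → ¬cease_operations); contrapositively O(cease_operations → open_valve). Since O(cease_operations) holds, K gives O(open_valve).
Premise 7 is O(open_valve → reconcile_evidence); since O(open_valve), deontic closure gives O(reconcile_evidence).
Premise 8, O(¬encrypt_prescription → ¬reconcile_evidence), contraposes to O(reconcile_evidence → encrypt_prescription); with O(reconcile_evidence) we get O(encrypt_prescription).
Premise 5, O(¬escalate_protocol → ¬encrypt_prescription), contraposes to O(encrypt_prescription → escalate_protocol); with O(encrypt_prescription) we get O(escalate_protocol).
Premise 3 is O(rotate_keys → ¬escalate_protocol); contrapositively O(escalate_protocol → ¬rotate_keys). Since O(escalate_protocol) holds, K gives O(¬rotate_keys).
Premises 2, 4, 6, 11 do not contribute to this derivation.
Hence ¬rotate_keys is obligatory.

Obligatory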